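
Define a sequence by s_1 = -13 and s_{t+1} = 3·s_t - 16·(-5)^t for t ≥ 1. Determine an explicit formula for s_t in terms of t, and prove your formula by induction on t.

Computing the first terms: s_1 = -13, s_2 = 41, s_3 = -277. This suggests s_t = 2(-5)^t - 3^t.
Base step (t = 1): the formula gives -13 = -13 = s_1.
Inductive step: assume the claim holds for t = j, so s_j = 2(-5)^j - 3^j.
Then s_{j+1} = 3·s_j - 16·(-5)^j = 3·(2(-5)^j - 3^j) - 16·(-5)^j = 2(-5)^(j + 1) - 3^(j + 1),
which is the claimed formula at t = j+1.
Hence, by induction on t, the claim holds for every t ≥ 1.

s_t = 2(-5)^t - 3^t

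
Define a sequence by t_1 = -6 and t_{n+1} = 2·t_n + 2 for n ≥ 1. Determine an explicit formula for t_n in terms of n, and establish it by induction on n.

t_n = -2^(n + 1) - 2

Computing the first terms: t_1 = -6, t_2 = -10, t_3 = -18. This suggests t_n = -2^(n + 1) - 2.
Base step (n = 1): the formula gives -6 = -6 = t_1.
Suppose the result is true for n = m, so t_m = -2^(m + 1) - 2.
Then t_{m+1} = 2·t_m + 2 = 2·(-2^(m + 1) - 2) + 2 = -2^(m + 2) - 2 = -2^((m+1) + 1) - 2,
which is the claimed formula at n = m+1.
By induction, the statement is established for all n ≥ 1.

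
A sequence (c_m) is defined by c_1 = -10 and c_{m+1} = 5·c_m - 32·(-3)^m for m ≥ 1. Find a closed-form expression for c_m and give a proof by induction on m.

Computing the first terms: c_1 = -10, c_2 = 46, c_3 = -58. This suggests c_m = 4(-3)^m + 2·5^(m - 1).
Base case (m = 1): the formula gives -10 = -10 = c_1.
For the inductive step, assume it holds for an arbitrary k ≥ 1, so c_k = 4(-3)^k + 2·5^(k - 1).
Then c_{k+1} = 5·c_k - 32·(-3)^k = 5·(4(-3)^k + 2·5^(k - 1)) - 32·(-3)^k = 4(-3)^(k + 1) + 2·5^k = 4(-3)^(k+1) + 2·5^((k+1) - 1),
which is the claimed formula at m = k+1.
By the principle of mathematical induction, the result holds for all m ≥ 1.

c_m = 4(-3)^m + 2·5^(m - 1)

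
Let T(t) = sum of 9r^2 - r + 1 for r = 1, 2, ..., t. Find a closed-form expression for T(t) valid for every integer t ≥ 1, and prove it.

T(t) = t(3t^2 + 4t + 2)

We claim T(t) = t(3t^2 + 4t + 2) for all t ≥ 1.
When t = 1: T(1) = 9, and the closed form gives 9. They agree.
Suppose the result is true for t = r, so T(r) = r(3r^2 + 4r + 2).
Then T(r+1) = T(r) + (-r + 9(r + 1)^2) = (r(3r^2 + 4r + 2)) + (-r + 9(r + 1)^2).
Simplifying, T(r+1) = (r + 1)(3r^2 + 10r + 9) = (r+1)(3(r+1)^2 + 4(r+1) + 2),
which is the closed form with t = r+1.
This completes the induction.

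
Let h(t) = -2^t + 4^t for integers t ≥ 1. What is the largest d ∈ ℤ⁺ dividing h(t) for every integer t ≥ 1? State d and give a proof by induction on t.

Computing the first values: h(1) = 2 and h(2) = 12; gcd(2, 12) = 2, so d ≤ 2.
We prove 2 | -2^t + 4^t for all t ≥ 1 by induction on t.
When t = 1: h(1) = 2 = 2·(1), so 2 | h(1).
Inductive step: assume the claim holds for t = r, i.e. 2 | h(r). Then
4^{r+1} − 2^{r+1} = 4·4^r − 2·2^r = 4·(4^r − 2^r) + (2)·2^r. The first term is divisible by 2 by the inductive hypothesis, and the second term (2)·2^r is divisible by 2 since 2 | 2. Hence 2 | h(r+1).
This completes the induction.
Therefore the largest such d is 2.

d = 2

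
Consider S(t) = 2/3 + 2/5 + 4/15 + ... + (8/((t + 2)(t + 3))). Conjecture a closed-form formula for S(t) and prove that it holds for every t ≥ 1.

We claim S(t) = 8t/(3(t + 3)) for all t ≥ 1.
When t = 1: S(1) = 2/3, and the closed form gives 2/3. They agree.
Suppose the result is true for t = k, so S(k) = 8k/(3(k + 3)).
Then S(k+1) = S(k) + (8/((k + 3)(k + 4))) = (8k/(3(k + 3))) + (8/((k + 3)(k + 4))).
Simplifying, S(k+1) = 8(k + 1)/(3(k + 4)) = 8(k+1)/(3((k+1) + 3)),
which is the closed form with t = k+1.
Hence, by induction on t, the claim holds for every t ≥ 1.

S(t) = 8t/(3(t + 3))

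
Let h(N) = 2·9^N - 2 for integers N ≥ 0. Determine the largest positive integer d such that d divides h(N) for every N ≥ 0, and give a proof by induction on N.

Computing the first values: h(0) = 0 and h(1) = 16; gcd(0, 16) = 16, so d ≤ 16.
We prove 16 | 2·9^N - 2 for all N ≥ 0 by induction on N.
Base case (N = 0): h(0) = 0 = 16·(0), so 16 | h(0).
For the inductive step, assume it holds for an arbitrary m ≥ 0, i.e. 16 | h(m). Then
h(m+1) = 2·9^(m+1) - 2 = 9·(2·9^m - 2) + 16 = 9·h(m) + 16. The first term is divisible by 16 by the inductive hypothesis, and 16 is divisible by 16. Hence 16 | h(m+1).
By the principle of mathematical induction, the result holds for all N ≥ 0.
Therefore the largest such d is 16.

d = 16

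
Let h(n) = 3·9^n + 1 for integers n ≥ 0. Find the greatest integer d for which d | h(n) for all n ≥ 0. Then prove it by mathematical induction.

d = 4

Computing the first values: h(0) = 4 and h(1) = 28; gcd(4, 28) = 4, so d ≤ 4.
We prove 4 | 3·9^n + 1 for all n ≥ 0 by induction on n.
Base step (n = 0): h(0) = 4 = 4·(1), so 4 | h(0).
Suppose the result is true for n = m, i.e. 4 | h(m). Then
h(m+1) = 3·9^(m+1) + 1 = 9·(3·9^m + 1) - 8 = 9·h(m) - 8. The first term is divisible by 4 by the inductive hypothesis, and -8 is divisible by 4. Hence 4 | h(m+1).
By the principle of mathematical induction, the result holds for all n ≥ 0.
Therefore the largest such d is 4.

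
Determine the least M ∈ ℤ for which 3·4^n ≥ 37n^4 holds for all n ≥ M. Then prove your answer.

At n = 7: 49152 < 88837, so the inequality fails and M ≥ 8. We prove 3·4^n ≥ 37n^4 for all n ≥ 8.
For the base case n = 8: 3·4^n = 196608 and 37n^4 = 151552, so 196608 ≥ 151552.
Inductive step: suppose the statement holds for some r ≥ 8, so 3·4^r ≥ 37r^4.
Then 3·4^(r + 1) = 4·(3·4^r) ≥ 4·(37r^4).
Also, for r ≥ 8 we have 4·(37r^4) ≥ 37(r+1)^4, since 4 ≥ (1 + 1/r)^4 for all r ≥ 8.
Combining, 3·4^(r + 1) ≥ 37(r+1)^4.
Hence, by induction on n, the claim holds for every n ≥ 8.
Hence the smallest such M is 8.

M = 8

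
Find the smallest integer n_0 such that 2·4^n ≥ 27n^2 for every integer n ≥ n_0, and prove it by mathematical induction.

n_0 = 4

At n = 3: 128 < 243, so the inequality fails and n_0 ≥ 4. We prove 2·4^n ≥ 27n^2 for all n ≥ 4.
For the base case n = 4: 2·4^n = 512 and 27n^2 = 432, so 512 ≥ 432.
Suppose the result is true for n = m, so 2·4^m ≥ 27m^2.
Then 2·4^(m + 1) = 4·(2·4^m) ≥ 4·(27m^2).
Also, for m ≥ 4 we have 4·(27m^2) ≥ 27(m+1)^2, since 4 ≥ (1 + 1/m)^2 for all m ≥ 4.
Combining, 2·4^(m + 1) ≥ 27(m+1)^2.
By the principle of mathematical induction, the result holds for all n ≥ 4.
Hence the smallest such n_0 is 4.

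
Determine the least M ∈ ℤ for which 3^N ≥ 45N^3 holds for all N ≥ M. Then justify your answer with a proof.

M = 10

At N = 9: 19683 < 32805, so the inequality fails and M ≥ 10. We prove 3^N ≥ 45N^3 for all N ≥ 10.
Base case (N = 10): 3^N = 59049 and 45N^3 = 45000, so 59049 ≥ 45000.
Inductive step: assume the claim holds for N = k, so 3^k ≥ 45k^3.
Then 3^(k + 1) = 3·(3^k) ≥ 3·(45k^3).
Also, for k ≥ 10 we have 3·(45k^3) ≥ 45(k+1)^3, since 3 ≥ (1 + 1/k)^3 for all k ≥ 10.
Combining, 3^(k + 1) ≥ 45(k+1)^3.
By induction, the statement is established for all N ≥ 10.
Hence the smallest such M is 10.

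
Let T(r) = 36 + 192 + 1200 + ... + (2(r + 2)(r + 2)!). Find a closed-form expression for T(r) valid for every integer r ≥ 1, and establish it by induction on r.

We claim T(r) = 2(r + 3)! - 12 for all r ≥ 1.
Base step (r = 1): T(1) = 36, and the closed form gives 36. They agree.
Inductive step: assume the claim holds for r = i, so T(i) = 2(i + 3)! - 12.
Then T(i+1) = T(i) + (2(i + 3)(i + 3)!) = (2(i + 3)! - 12) + (2(i + 3)(i + 3)!).
Simplifying, T(i+1) = 2((i+1) + 3)! - 12,
which is the closed form with r = i+1.
By induction, the statement is established for all r ≥ 1.

T(r) = 2(r + 3)! - 12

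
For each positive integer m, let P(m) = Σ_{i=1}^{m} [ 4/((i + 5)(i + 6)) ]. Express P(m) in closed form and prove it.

P(m) = 2m/(3(m + 6))

We claim P(m) = 2m/(3(m + 6)) for all m ≥ 1.
Base case (m = 1): P(1) = 2/21, and the closed form gives 2/21. They agree.
Inductive step: assume the claim holds for m = i, so P(i) = 2i/(3(i + 6)).
Then P(i+1) = P(i) + (4/((i + 6)(i + 7))) = (2i/(3(i + 6))) + (4/((i + 6)(i + 7))).
Simplifying, P(i+1) = 2(i + 1)/(3(i + 7)) = 2(i+1)/(3((i+1) + 6)),
which is the closed form with m = i+1.
Hence, by induction on m, the claim holds for every m ≥ 1.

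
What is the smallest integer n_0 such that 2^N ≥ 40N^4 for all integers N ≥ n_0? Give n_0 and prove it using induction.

n_0 = 24

At N = 23: 8388608 < 11193640, so the inequality fails and n_0 ≥ 24. We prove 2^N ≥ 40N^4 for all N ≥ 24.
For the base case N = 24: 2^N = 16777216 and 40N^4 = 13271040, so 16777216 ≥ 13271040.
For the inductive step, assume it holds for an arbitrary r ≥ 24, so 2^r ≥ 40r^4.
Then 2^(r + 1) = 2·(2^r) ≥ 2·(40r^4).
Also, for r ≥ 24 we have 2·(40r^4) ≥ 40(r+1)^4, since 2 ≥ (1 + 1/r)^4 for all r ≥ 24.
Combining, 2^(r + 1) ≥ 40(r+1)^4.
This completes the induction.
Hence the smallest such n_0 is 24.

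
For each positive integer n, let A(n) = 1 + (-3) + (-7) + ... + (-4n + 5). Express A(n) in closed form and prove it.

A(n) = -n(2n - 3)

We claim A(n) = -n(2n - 3) for all n ≥ 1.
Base case (n = 1): A(1) = 1, and the closed form gives 1. They agree.
Suppose the result is true for n = m, so A(m) = m(-2m + 3).
Then A(m+1) = A(m) + (-4m + 1) = (m(-2m + 3)) + (-4m + 1).
Simplifying, A(m+1) = -(m + 1)(2m - 1) = -(m+1)(2(m+1) - 3),
which is the closed form with n = m+1.
Hence, by induction on n, the claim holds for every n ≥ 1.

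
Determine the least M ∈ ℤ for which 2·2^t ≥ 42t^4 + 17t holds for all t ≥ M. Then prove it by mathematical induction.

M = 23

At t = 22: 8388608 < 9839126, so the inequality fails and M ≥ 23. We prove 2·2^t ≥ 42t^4 + 17t for all t ≥ 23.
For the base case t = 23: 2·2^t = 16777216 and 42t^4 + 17t = 11753713, so 16777216 ≥ 11753713.
For the inductive step, assume it holds for an arbitrary r ≥ 23, so 2·2^r ≥ 42r^4 + 17r.
Then 2·2^(r + 1) = 2·(2·2^r) ≥ 2·(42r^4 + 17r).
Also, for r ≥ 23 we have 2·(42r^4 + 17r) ≥ 42(r+1)^4 + 17(r+1), since 2·(42r^4 + 17r) − (42(r+1)^4 + 17(r+1)) = 42r^4 - 168r^3 - 252r^2 - 151r - 59, which is nonnegative for all r ≥ 23.
Combining, 2·2^(r + 1) ≥ 42(r+1)^4 + 17(r+1).
By induction, the statement is established for all t ≥ 23.
Hence the smallest such M is 23.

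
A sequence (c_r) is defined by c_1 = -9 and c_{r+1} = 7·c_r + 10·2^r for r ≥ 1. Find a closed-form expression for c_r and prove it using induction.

Computing the first terms: c_1 = -9, c_2 = -43, c_3 = -261. This suggests c_r = -2^(r + 1) - 5·7^(r - 1).
For the base case r = 1: the formula gives -9 = -9 = c_1.
Inductive step: assume the claim holds for r = k, so c_k = -2^(k + 1) - 5·7^(k - 1).
Then c_{k+1} = 7·c_k + 10·2^k = 7·(-2^(k + 1) - 5·7^(k - 1)) + 10·2^k = -2^(k + 2) - 5·7^k = -2^((k+1) + 1) - 5·7^((k+1) - 1),
which is the claimed formula at r = k+1.
By induction, the statement is established for all r ≥ 1.

c_r = -2^(r + 1) - 5·7^(r - 1)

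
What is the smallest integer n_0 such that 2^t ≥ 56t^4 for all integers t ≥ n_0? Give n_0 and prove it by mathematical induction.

At t = 24: 16777216 < 18579456, so the inequality fails and n_0 ≥ 25. We prove 2^t ≥ 56t^4 for all t ≥ 25.
Base case (t = 25): 2^t = 33554432 and 56t^4 = 21875000, so 33554432 ≥ 21875000.
Suppose the result is true for t = k, so 2^k ≥ 56k^4.
Then 2^(k + 1) = 2·(2^k) ≥ 2·(56k^4).
Also, for k ≥ 25 we have 2·(56k^4) ≥ 56(k+1)^4, since 2 ≥ (1 + 1/k)^4 for all k ≥ 25.
Combining, 2^(k + 1) ≥ 56(k+1)^4.
By the principle of mathematical induction, the result holds for all t ≥ 25.
Hence the smallest such n_0 is 25.

n_0 = 25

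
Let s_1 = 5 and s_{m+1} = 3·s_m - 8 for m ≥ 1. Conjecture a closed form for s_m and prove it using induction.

Computing the first terms: s_1 = 5, s_2 = 7, s_3 = 13. This suggests s_m = 3^(m - 1) + 4.
Base step (m = 1): the formula gives 5 = 5 = s_1.
Inductive step: assume the claim holds for m = r, so s_r = 3^(r - 1) + 4.
Then s_{r+1} = 3·s_r - 8 = 3·(3^(r - 1) + 4) - 8 = 3^r + 4 = 3^((r+1) - 1) + 4,
which is the claimed formula at m = r+1.
Hence, by induction on m, the claim holds for every m ≥ 1.

s_m = 3^(m - 1) + 4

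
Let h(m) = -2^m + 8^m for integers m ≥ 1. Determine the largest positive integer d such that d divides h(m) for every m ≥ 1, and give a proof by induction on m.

d = 6

Computing the first values: h(1) = 6 and h(2) = 60; gcd(6, 60) = 6, so d ≤ 6.
We prove 6 | -2^m + 8^m for all m ≥ 1 by induction on m.
When m = 1: h(1) = 6 = 6·(1), so 6 | h(1).
Suppose the result is true for m = i, i.e. 6 | h(i). Then
8^{i+1} − 2^{i+1} = 8·8^i − 2·2^i = 8·(8^i − 2^i) + (6)·2^i. The first term is divisible by 6 by the inductive hypothesis, and the second term (6)·2^i is divisible by 6 since 6 | 6. Hence 6 | h(i+1).
By induction, the statement is established for all m ≥ 1.
Therefore the largest such d is 6.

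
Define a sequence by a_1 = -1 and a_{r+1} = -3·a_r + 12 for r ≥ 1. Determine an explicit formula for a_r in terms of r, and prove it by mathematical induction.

Computing the first terms: a_1 = -1, a_2 = 15, a_3 = -33. This suggests a_r = -4(-3)^(r - 1) + 3.
Base step (r = 1): the formula gives -1 = -1 = a_1.
Inductive step: suppose the statement holds for some i ≥ 1, so a_i = -4(-3)^(i - 1) + 3.
Then a_{i+1} = -3·a_i + 12 = -3·(-4(-3)^(i - 1) + 3) + 12 = -4(-3)^i + 3 = -4(-3)^((i+1) - 1) + 3,
which is the claimed formula at r = i+1.
By the principle of mathematical induction, the result holds for all r ≥ 1.

a_r = -4(-3)^(r - 1) + 3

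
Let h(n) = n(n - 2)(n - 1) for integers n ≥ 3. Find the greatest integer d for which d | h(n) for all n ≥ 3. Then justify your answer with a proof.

Computing the first values: h(3) = 6 and h(4) = 24; gcd(6, 24) = 6, so d ≤ 6.
We prove 6 | n(n - 2)(n - 1) for all n ≥ 3 by induction on n.
For the base case n = 3: h(3) = 6 = 6·(1), so 6 | h(3).
Suppose the result is true for n = m, i.e. 6 | h(m). Then
h(m+1) − h(m) = (m-1)·m·(m+1) − (m-2)·(m-1)·m = (m-1)·m·[(m+1) − (m-2)] = 3·(m-1)·m. The product of 2 consecutive integers is divisible by (2)! = 2, so h(m+1) − h(m) is divisible by 3·2 = 6. By the inductive hypothesis 6 | h(m), hence 6 | h(m+1).
By induction, the statement is established for all n ≥ 3.
Therefore the largest such d is 6.

d = 6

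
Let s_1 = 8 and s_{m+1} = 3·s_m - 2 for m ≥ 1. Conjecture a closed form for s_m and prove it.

Computing the first terms: s_1 = 8, s_2 = 22, s_3 = 64. This suggests s_m = 7·3^(m - 1) + 1.
For the base case m = 1: the formula gives 8 = 8 = s_1.
Suppose the result is true for m = r, so s_r = 7·3^(r - 1) + 1.
Then s_{r+1} = 3·s_r - 2 = 3·(7·3^(r - 1) + 1) - 2 = 7·3^r + 1 = 7·3^((r+1) - 1) + 1,
which is the claimed formula at m = r+1.
By induction, the statement is established for all m ≥ 1.

s_m = 7·3^(m - 1) + 1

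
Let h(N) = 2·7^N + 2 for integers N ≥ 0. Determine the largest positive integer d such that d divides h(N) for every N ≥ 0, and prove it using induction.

d = 4

Computing the first values: h(0) = 4 and h(1) = 16; gcd(4, 16) = 4, so d ≤ 4.
We prove 4 | 2·7^N + 2 for all N ≥ 0 by induction on N.
When N = 0: h(0) = 4 = 4·(1), so 4 | h(0).
Suppose the result is true for N = r, i.e. 4 | h(r). Then
h(r+1) = 2·7^(r+1) + 2 = 7·(2·7^r + 2) - 12 = 7·h(r) - 12. The first term is divisible by 4 by the inductive hypothesis, and -12 is divisible by 4. Hence 4 | h(r+1).
By the principle of mathematical induction, the result holds for all N ≥ 0.
Therefore the largest such d is 4.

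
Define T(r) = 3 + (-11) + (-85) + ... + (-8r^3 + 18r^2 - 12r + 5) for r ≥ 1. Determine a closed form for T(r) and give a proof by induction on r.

T(r) = -r(2r^3 - 2r^2 - r - 2)

We claim T(r) = -r(2r^3 - 2r^2 - r - 2) for all r ≥ 1.
When r = 1: T(1) = 3, and the closed form gives 3. They agree.
Suppose the result is true for r = j, so T(j) = j(-2j^3 + 2j^2 + j + 2).
Then T(j+1) = T(j) + (-8j^3 - 6j^2 + 3) = (j(-2j^3 + 2j^2 + j + 2)) + (-8j^3 - 6j^2 + 3).
Simplifying, T(j+1) = -(j + 1)(2j^3 + 4j^2 + j - 3) = -(j+1)(2(j+1)^3 - 2(j+1)^2 - (j+1) - 2),
which is the closed form with r = j+1.
By the principle of mathematical induction, the result holds for all r ≥ 1.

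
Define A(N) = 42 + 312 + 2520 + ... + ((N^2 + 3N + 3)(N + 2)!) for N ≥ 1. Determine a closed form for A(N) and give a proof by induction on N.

We claim A(N) = (N + 1)(N + 3)! - 6 for all N ≥ 1.
Base step (N = 1): A(1) = 42, and the closed form gives 42. They agree.
Inductive step: assume the claim holds for N = p, so A(p) = (p + 1)(p + 3)! - 6.
Then A(p+1) = A(p) + ((p^2 + 5p + 7)(p + 3)!) = ((p + 1)(p + 3)! - 6) + ((p^2 + 5p + 7)(p + 3)!).
Simplifying, A(p+1) = ((p+1) + 1)((p+1) + 3)! - 6,
which is the closed form with N = p+1.
This completes the induction.

A(N) = (N + 1)(N + 3)! - 6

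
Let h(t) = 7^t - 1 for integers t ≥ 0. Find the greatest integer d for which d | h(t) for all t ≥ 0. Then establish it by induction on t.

d = 6

Computing the first values: h(0) = 0 and h(1) = 6; gcd(0, 6) = 6, so d ≤ 6.
We prove 6 | 7^t - 1 for all t ≥ 0 by induction on t.
Base case (t = 0): h(0) = 0 = 6·(0), so 6 | h(0).
Inductive step: suppose the statement holds for some r ≥ 0, i.e. 6 | h(r). Then
h(r+1) = 7^(r+1) - 1 = 7·(7^r - 1) + 6 = 7·h(r) + 6. The first term is divisible by 6 by the inductive hypothesis, and 6 is divisible by 6. Hence 6 | h(r+1).
By the principle of mathematical induction, the result holds for all t ≥ 0.
Therefore the largest such d is 6.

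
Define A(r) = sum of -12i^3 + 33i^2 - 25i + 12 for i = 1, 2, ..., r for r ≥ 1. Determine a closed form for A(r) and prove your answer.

We claim A(r) = -r(3r^3 - 5r^2 - r - 5) for all r ≥ 1.
For the base case r = 1: A(1) = 8, and the closed form gives 8. They agree.
Inductive step: assume the claim holds for r = i, so A(i) = i(-3i^3 + 5i^2 + i + 5).
Then A(i+1) = A(i) + (-12i^3 - 3i^2 + 5i + 8) = (i(-3i^3 + 5i^2 + i + 5)) + (-12i^3 - 3i^2 + 5i + 8).
Simplifying, A(i+1) = -(i + 1)(3i^3 + 4i^2 - 2i - 8) = -(i+1)(3(i+1)^3 - 5(i+1)^2 - (i+1) - 5),
which is the closed form with r = i+1.
Hence, by induction on r, the claim holds for every r ≥ 1.

A(r) = -r(3r^3 - 5r^2 - r - 5)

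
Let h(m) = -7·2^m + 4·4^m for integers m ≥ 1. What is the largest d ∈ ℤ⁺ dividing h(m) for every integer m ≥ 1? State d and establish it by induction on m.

Computing the first values: h(1) = 2 and h(2) = 36; gcd(2, 36) = 2, so d ≤ 2.
We prove 2 | -7·2^m + 4·4^m for all m ≥ 1 by induction on m.
When m = 1: h(1) = 2 = 2·(1), so 2 | h(1).
Suppose the result is true for m = p, i.e. 2 | h(p). Then
h(p+1) − 4·h(p) = (-7·2^(p+1) + 4·4^(p+1)) − 4·(-7·2^p + 4·4^p) = (-7)·2^p·(2 − 4) = (14)·2^p. Since 2 | h(p) by the inductive hypothesis, 2 | 4·h(p); and 2 | 14 since 14 = 2·7. Therefore 2 | h(p+1).
By the principle of mathematical induction, the result holds for all m ≥ 1.
Therefore the largest such d is 2.

d = 2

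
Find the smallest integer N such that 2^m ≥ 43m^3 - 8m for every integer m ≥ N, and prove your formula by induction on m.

At m = 17: 131072 < 211123, so the inequality fails and N ≥ 18. We prove 2^m ≥ 43m^3 - 8m for all m ≥ 18.
For the base case m = 18: 2^m = 262144 and 43m^3 - 8m = 250632, so 262144 ≥ 250632.
For the inductive step, assume it holds for an arbitrary j ≥ 18, so 2^j ≥ 43j^3 - 8j.
Then 2^(j + 1) = 2·(2^j) ≥ 2·(43j^3 - 8j).
Also, for j ≥ 18 we have 2·(43j^3 - 8j) ≥ 43(j+1)^3 - 8(j+1), since 2·(43j^3 - 8j) − (43(j+1)^3 - 8(j+1)) = 43j^3 - 129j^2 - 137j - 35, which is nonnegative for all j ≥ 18.
Combining, 2^(j + 1) ≥ 43(j+1)^3 - 8(j+1).
Hence, by induction on m, the claim holds for every m ≥ 18.
Hence the smallest such N is 18.

N = 18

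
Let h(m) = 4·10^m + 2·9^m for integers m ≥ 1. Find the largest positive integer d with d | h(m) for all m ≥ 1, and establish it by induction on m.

d = 2

Computing the first values: h(1) = 58 and h(2) = 562; gcd(58, 562) = 2, so d ≤ 2.
We prove 2 | 4·10^m + 2·9^m for all m ≥ 1 by induction on m.
For the base case m = 1: h(1) = 58 = 2·(29), so 2 | h(1).
Suppose the result is true for m = i, i.e. 2 | h(i). Then
h(i+1) − 10·h(i) = (4·10^(i+1) + 2·9^(i+1)) − 10·(4·10^i + 2·9^i) = (2)·9^i·(9 − 10) = (-2)·9^i. Since 2 | h(i) by the inductive hypothesis, 2 | 10·h(i); and 2 | -2 since -2 = 2·-1. Therefore 2 | h(i+1).
By the principle of mathematical induction, the result holds for all m ≥ 1.
Therefore the largest such d is 2.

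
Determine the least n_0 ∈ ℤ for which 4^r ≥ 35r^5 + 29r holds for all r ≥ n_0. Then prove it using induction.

n_0 = 12

At r = 11: 4194304 < 5637104, so the inequality fails and n_0 ≥ 12. We prove 4^r ≥ 35r^5 + 29r for all r ≥ 12.
Base case (r = 12): 4^r = 16777216 and 35r^5 + 29r = 8709468, so 16777216 ≥ 8709468.
Inductive step: assume the claim holds for r = p, so 4^p ≥ 35p^5 + 29p.
Then 4^(p + 1) = 4·(4^p) ≥ 4·(35p^5 + 29p).
Also, for p ≥ 12 we have 4·(35p^5 + 29p) ≥ 35(p+1)^5 + 29(p+1), since 4·(35p^5 + 29p) − (35(p+1)^5 + 29(p+1)) = 105p^5 - 175p^4 - 350p^3 - 350p^2 - 88p - 64, which is nonnegative for all p ≥ 12.
Combining, 4^(p + 1) ≥ 35(p+1)^5 + 29(p+1).
Hence, by induction on r, the claim holds for every r ≥ 12.
Hence the smallest such n_0 is 12.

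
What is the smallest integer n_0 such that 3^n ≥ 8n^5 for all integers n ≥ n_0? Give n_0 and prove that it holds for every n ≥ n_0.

n_0 = 14

At n = 13: 1594323 < 2970344, so the inequality fails and n_0 ≥ 14. We prove 3^n ≥ 8n^5 for all n ≥ 14.
Base case (n = 14): 3^n = 4782969 and 8n^5 = 4302592, so 4782969 ≥ 4302592.
Inductive step: assume the claim holds for n = m, so 3^m ≥ 8m^5.
Then 3^(m + 1) = 3·(3^m) ≥ 3·(8m^5).
Also, for m ≥ 14 we have 3·(8m^5) ≥ 8(m+1)^5, since 3 ≥ (1 + 1/m)^5 for all m ≥ 14.
Combining, 3^(m + 1) ≥ 8(m+1)^5.
This completes the induction.
Hence the smallest such n_0 is 14.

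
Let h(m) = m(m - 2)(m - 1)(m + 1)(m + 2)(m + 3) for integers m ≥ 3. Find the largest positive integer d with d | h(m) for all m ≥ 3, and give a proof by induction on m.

d = 720

Computing the first values: h(3) = 720 and h(4) = 5040; gcd(720, 5040) = 720, so d ≤ 720.
We prove 720 | m(m - 2)(m - 1)(m + 1)(m + 2)(m + 3) for all m ≥ 3 by induction on m.
Base case (m = 3): h(3) = 720 = 720·(1), so 720 | h(3).
Suppose the result is true for m = p, i.e. 720 | h(p). Then
h(p+1) − h(p) = (p-1)·p·(p+1)·(p+2)·(p+3)·(p+4) − (p-2)·(p-1)·p·(p+1)·(p+2)·(p+3) = (p-1)·p·(p+1)·(p+2)·(p+3)·[(p+4) − (p-2)] = 6·(p-1)·p·(p+1)·(p+2)·(p+3). The product of 5 consecutive integers is divisible by (5)! = 120, so h(p+1) − h(p) is divisible by 6·120 = 720. By the inductive hypothesis 720 | h(p), hence 720 | h(p+1).
This completes the induction.
Therefore the largest such d is 720.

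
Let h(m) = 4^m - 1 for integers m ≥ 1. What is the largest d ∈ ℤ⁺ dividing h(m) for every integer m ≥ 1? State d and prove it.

Computing the first values: h(1) = 3 and h(2) = 15; gcd(3, 15) = 3, so d ≤ 3.
We prove 3 | 4^m - 1 for all m ≥ 1 by induction on m.
For the base case m = 1: h(1) = 3 = 3·(1), so 3 | h(1).
Suppose the result is true for m = i, i.e. 3 | h(i). Then
4^{i+1} − 1^{i+1} = 4·4^i − 1·1^i = 4·(4^i − 1^i) + (3)·1^i. The first term is divisible by 3 by the inductive hypothesis, and the second term (3)·1^i is divisible by 3 since 3 | 3. Hence 3 | h(i+1).
By induction, the statement is established for all m ≥ 1.
Therefore the largest such d is 3.

d = 3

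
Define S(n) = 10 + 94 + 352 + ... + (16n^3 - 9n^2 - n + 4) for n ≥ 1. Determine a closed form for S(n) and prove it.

S(n) = n(4n^3 + 5n^2 - n + 2)

We claim S(n) = n(4n^3 + 5n^2 - n + 2) for all n ≥ 1.
Base case (n = 1): S(1) = 10, and the closed form gives 10. They agree.
Suppose the result is true for n = p, so S(p) = p(4p^3 + 5p^2 - p + 2).
Then S(p+1) = S(p) + (16p^3 + 39p^2 + 29p + 10) = (p(4p^3 + 5p^2 - p + 2)) + (16p^3 + 39p^2 + 29p + 10).
Simplifying, S(p+1) = (p + 1)(4p^3 + 17p^2 + 21p + 10) = (p+1)(4(p+1)^3 + 5(p+1)^2 - (p+1) + 2),
which is the closed form with n = p+1.
By induction, the statement is established for all n ≥ 1.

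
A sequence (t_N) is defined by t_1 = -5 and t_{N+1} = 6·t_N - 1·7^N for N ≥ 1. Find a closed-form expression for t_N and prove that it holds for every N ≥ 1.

Computing the first terms: t_1 = -5, t_2 = -37, t_3 = -271. This suggests t_N = 2·6^(N - 1) - 7^N.
When N = 1: the formula gives -5 = -5 = t_1.
Inductive step: suppose the statement holds for some k ≥ 1, so t_k = 2·6^(k - 1) - 7^k.
Then t_{k+1} = 6·t_k - 1·7^k = 6·(2·6^(k - 1) - 7^k) - 1·7^k = 2·6^k - 7^(k + 1) = 2·6^((k+1) - 1) - 7^(k+1),
which is the claimed formula at N = k+1.
By the principle of mathematical induction, the result holds for all N ≥ 1.

t_N = 2·6^(N - 1) - 7^N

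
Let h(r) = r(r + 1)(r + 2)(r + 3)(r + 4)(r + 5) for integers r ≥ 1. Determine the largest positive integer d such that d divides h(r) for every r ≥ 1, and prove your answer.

Computing the first values: h(1) = 720 and h(2) = 5040; gcd(720, 5040) = 720, so d ≤ 720.
We prove 720 | r(r + 1)(r + 2)(r + 3)(r + 4)(r + 5) for all r ≥ 1 by induction on r.
For the base case r = 1: h(1) = 720 = 720·(1), so 720 | h(1).
Inductive step: suppose the statement holds for some k ≥ 1, i.e. 720 | h(k). Then
h(k+1) − h(k) = (k+1)·(k+2)·(k+3)·(k+4)·(k+5)·(k+6) − k·(k+1)·(k+2)·(k+3)·(k+4)·(k+5) = (k+1)·(k+2)·(k+3)·(k+4)·(k+5)·[(k+6) − k] = 6·(k+1)·(k+2)·(k+3)·(k+4)·(k+5). The product of 5 consecutive integers is divisible by (5)! = 120, so h(k+1) − h(k) is divisible by 6·120 = 720. By the inductive hypothesis 720 | h(k), hence 720 | h(k+1).
By induction, the statement is established for all r ≥ 1.
Therefore the largest such d is 720.

d = 720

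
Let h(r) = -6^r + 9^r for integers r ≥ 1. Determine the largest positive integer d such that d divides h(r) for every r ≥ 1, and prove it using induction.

Computing the first values: h(1) = 3 and h(2) = 45; gcd(3, 45) = 3, so d ≤ 3.
We prove 3 | -6^r + 9^r for all r ≥ 1 by induction on r.
Base step (r = 1): h(1) = 3 = 3·(1), so 3 | h(1).
For the inductive step, assume it holds for an arbitrary j ≥ 1, i.e. 3 | h(j). Then
9^{j+1} − 6^{j+1} = 9·9^j − 6·6^j = 9·(9^j − 6^j) + (3)·6^j. The first term is divisible by 3 by the inductive hypothesis, and the second term (3)·6^j is divisible by 3 since 3 | 3. Hence 3 | h(j+1).
By the principle of mathematical induction, the result holds for all r ≥ 1.
Therefore the largest such d is 3.

d = 3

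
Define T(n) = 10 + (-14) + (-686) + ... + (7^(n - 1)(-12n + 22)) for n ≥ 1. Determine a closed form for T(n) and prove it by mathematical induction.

T(n) = 2·7^n(-n + 2) - 4

We claim T(n) = 2·7^n(-n + 2) - 4 for all n ≥ 1.
For the base case n = 1: T(1) = 10, and the closed form gives 10. They agree.
Inductive step: suppose the statement holds for some i ≥ 1, so T(i) = 2·7^i(-i + 2) - 4.
Then T(i+1) = T(i) + (7^i(-12i + 10)) = (2·7^i(-i + 2) - 4) + (7^i(-12i + 10)).
Simplifying, T(i+1) = -14·7^i·i + 14·7^i - 4 = 2·7^(i+1)(-(i+1) + 2) - 4,
which is the closed form with n = i+1.
Hence, by induction on n, the claim holds for every n ≥ 1.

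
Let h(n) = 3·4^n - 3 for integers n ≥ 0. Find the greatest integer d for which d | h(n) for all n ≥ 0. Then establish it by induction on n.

d = 9

Computing the first values: h(0) = 0 and h(1) = 9; gcd(0, 9) = 9, so d ≤ 9.
We prove 9 | 3·4^n - 3 for all n ≥ 0 by induction on n.
When n = 0: h(0) = 0 = 9·(0), so 9 | h(0).
Inductive step: suppose the statement holds for some r ≥ 0, i.e. 9 | h(r). Then
h(r+1) = 3·4^(r+1) - 3 = 4·(3·4^r - 3) + 9 = 4·h(r) + 9. The first term is divisible by 9 by the inductive hypothesis, and 9 is divisible by 9. Hence 9 | h(r+1).
Hence, by induction on n, the claim holds for every n ≥ 0.
Therefore the largest such d is 9.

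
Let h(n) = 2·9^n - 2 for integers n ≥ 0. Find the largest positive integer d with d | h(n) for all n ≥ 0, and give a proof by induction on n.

d = 16

Computing the first values: h(0) = 0 and h(1) = 16; gcd(0, 16) = 16, so d ≤ 16.
We prove 16 | 2·9^n - 2 for all n ≥ 0 by induction on n.
For the base case n = 0: h(0) = 0 = 16·(0), so 16 | h(0).
Inductive step: suppose the statement holds for some i ≥ 0, i.e. 16 | h(i). Then
h(i+1) = 2·9^(i+1) - 2 = 9·(2·9^i - 2) + 16 = 9·h(i) + 16. The first term is divisible by 16 by the inductive hypothesis, and 16 is divisible by 16. Hence 16 | h(i+1).
By the principle of mathematical induction, the result holds for all n ≥ 0.
Therefore the largest such d is 16.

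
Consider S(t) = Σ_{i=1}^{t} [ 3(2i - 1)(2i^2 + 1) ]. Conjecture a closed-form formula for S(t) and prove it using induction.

We claim S(t) = t(3t^3 + 4t^2 + 3t - 1) for all t ≥ 1.
Base step (t = 1): S(1) = 9, and the closed form gives 9. They agree.
Suppose the result is true for t = i, so S(i) = i(3i^3 + 4i^2 + 3i - 1).
Then S(i+1) = S(i) + (3(2i + 1)(2(i + 1)^2 + 1)) = (i(3i^3 + 4i^2 + 3i - 1)) + (3(2i + 1)(2(i + 1)^2 + 1)).
Simplifying, S(i+1) = (i + 1)(3i^3 + 13i^2 + 20i + 9) = (i+1)(3(i+1)^3 + 4(i+1)^2 + 3(i+1) - 1),
which is the closed form with t = i+1.
Hence, by induction on t, the claim holds for every t ≥ 1.

S(t) = t(3t^3 + 4t^2 + 3t - 1)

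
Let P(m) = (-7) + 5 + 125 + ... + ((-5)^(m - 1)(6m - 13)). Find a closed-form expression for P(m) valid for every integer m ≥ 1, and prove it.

We claim P(m) = (-5)^m(-m + 2) - 2 for all m ≥ 1.
Base case (m = 1): P(1) = -7, and the closed form gives -7. They agree.
For the inductive step, assume it holds for an arbitrary j ≥ 1, so P(j) = (-5)^j(-j + 2) - 2.
Then P(j+1) = P(j) + ((-5)^j(6j - 7)) = ((-5)^j(-j + 2) - 2) + ((-5)^j(6j - 7)).
Simplifying, P(j+1) = -(-5)^(j + 1)j + (-5)^(j + 1) - 2 = (-5)^(j+1)(-(j+1) + 2) - 2,
which is the closed form with m = j+1.
By the principle of mathematical induction, the result holds for all m ≥ 1.

P(m) = (-5)^m(-m + 2) - 2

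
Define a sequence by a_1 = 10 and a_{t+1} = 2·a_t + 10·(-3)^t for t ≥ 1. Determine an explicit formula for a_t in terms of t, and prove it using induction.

a_t = -2(-3)^t + 2^(t + 1)

Computing the first terms: a_1 = 10, a_2 = -10, a_3 = 70. This suggests a_t = -2(-3)^t + 2^(t + 1).
For the base case t = 1: the formula gives 10 = 10 = a_1.
For the inductive step, assume it holds for an arbitrary m ≥ 1, so a_m = -2(-3)^m + 2^(m + 1).
Then a_{m+1} = 2·a_m + 10·(-3)^m = 2·(-2(-3)^m + 2^(m + 1)) + 10·(-3)^m = -2(-3)^(m + 1) + 2^(m + 2) = -2(-3)^(m+1) + 2^((m+1) + 1),
which is the claimed formula at t = m+1.
This completes the induction.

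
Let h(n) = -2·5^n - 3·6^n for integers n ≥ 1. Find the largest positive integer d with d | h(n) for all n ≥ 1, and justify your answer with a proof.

d = 2

Computing the first values: h(1) = -28 and h(2) = -158; gcd(-28, -158) = 2, so d ≤ 2.
We prove 2 | -2·5^n - 3·6^n for all n ≥ 1 by induction on n.
Base case (n = 1): h(1) = -28 = 2·(-14), so 2 | h(1).
Inductive step: suppose the statement holds for some i ≥ 1, i.e. 2 | h(i). Then
h(i+1) − 6·h(i) = (-2·5^(i+1) - 3·6^(i+1)) − 6·(-2·5^i - 3·6^i) = (-2)·5^i·(5 − 6) = (2)·5^i. Since 2 | h(i) by the inductive hypothesis, 2 | 6·h(i); and 2 | 2 since 2 = 2·1. Therefore 2 | h(i+1).
Hence, by induction on n, the claim holds for every n ≥ 1.
Therefore the largest such d is 2.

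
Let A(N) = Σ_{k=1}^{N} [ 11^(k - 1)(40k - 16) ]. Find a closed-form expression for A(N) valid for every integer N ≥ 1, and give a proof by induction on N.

We claim A(N) = 2·11^N(2N - 1) + 2 for all N ≥ 1.
For the base case N = 1: A(1) = 24, and the closed form gives 24. They agree.
Inductive step: assume the claim holds for N = k, so A(k) = 2·11^k(2k - 1) + 2.
Then A(k+1) = A(k) + (11^k(40k + 24)) = (2·11^k(2k - 1) + 2) + (11^k(40k + 24)).
Simplifying, A(k+1) = 44·11^k·k + 22·11^k + 2 = 2·11^(k+1)(2(k+1) - 1) + 2,
which is the closed form with N = k+1.
This completes the induction.

A(N) = 2·11^N(2N - 1) + 2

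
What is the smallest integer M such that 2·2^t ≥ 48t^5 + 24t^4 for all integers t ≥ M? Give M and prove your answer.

At t = 28: 536870912 < 840849408, so the inequality fails and M ≥ 29. We prove 2·2^t ≥ 48t^5 + 24t^4 for all t ≥ 29.
Base step (t = 29): 2·2^t = 1073741824 and 48t^5 + 24t^4 = 1001509896, so 1073741824 ≥ 1001509896.
Suppose the result is true for t = r, so 2·2^r ≥ 48r^5 + 24r^4.
Then 2·2^(r + 1) = 2·(2·2^r) ≥ 2·(48r^5 + 24r^4).
Also, for r ≥ 29 we have 2·(48r^5 + 24r^4) ≥ 48(r+1)^5 + 24(r+1)^4, since 2·(48r^5 + 24r^4) − (48(r+1)^5 + 24(r+1)^4) = 48r^5 - 216r^4 - 576r^3 - 624r^2 - 336r - 72, which is nonnegative for all r ≥ 29.
Combining, 2·2^(r + 1) ≥ 48(r+1)^5 + 24(r+1)^4.
This completes the induction.
Hence the smallest such M is 29.

M = 29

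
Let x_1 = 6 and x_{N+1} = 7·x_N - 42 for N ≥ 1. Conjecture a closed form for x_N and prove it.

x_N = -7^(N - 1) + 7

Computing the first terms: x_1 = 6, x_2 = 0, x_3 = -42. This suggests x_N = -7^(N - 1) + 7.
When N = 1: the formula gives 6 = 6 = x_1.
Inductive step: assume the claim holds for N = r, so x_r = -7^(r - 1) + 7.
Then x_{r+1} = 7·x_r - 42 = 7·(-7^(r - 1) + 7) - 42 = -7^r + 7 = -7^((r+1) - 1) + 7,
which is the claimed formula at N = r+1.
By induction, the statement is established for all N ≥ 1.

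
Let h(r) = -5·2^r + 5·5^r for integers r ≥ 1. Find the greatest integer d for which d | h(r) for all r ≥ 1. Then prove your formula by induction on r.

d = 15

Computing the first values: h(1) = 15 and h(2) = 105; gcd(15, 105) = 15, so d ≤ 15.
We prove 15 | -5·2^r + 5·5^r for all r ≥ 1 by induction on r.
Base step (r = 1): h(1) = 15 = 15·(1), so 15 | h(1).
For the inductive step, assume it holds for an arbitrary m ≥ 1, i.e. 15 | h(m). Then
h(m+1) − 5·h(m) = (-5·2^(m+1) + 5·5^(m+1)) − 5·(-5·2^m + 5·5^m) = (-5)·2^m·(2 − 5) = (15)·2^m. Since 15 | h(m) by the inductive hypothesis, 15 | 5·h(m); and 15 | 15 since 15 = 15·1. Therefore 15 | h(m+1).
By the principle of mathematical induction, the result holds for all r ≥ 1.
Therefore the largest such d is 15.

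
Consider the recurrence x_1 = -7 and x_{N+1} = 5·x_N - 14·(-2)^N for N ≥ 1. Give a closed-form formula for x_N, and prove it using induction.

x_N = -(-2)^(N + 1) - 3·5^(N - 1)

Computing the first terms: x_1 = -7, x_2 = -7, x_3 = -91. This suggests x_N = -(-2)^(N + 1) - 3·5^(N - 1).
Base case (N = 1): the formula gives -7 = -7 = x_1.
Inductive step: assume the claim holds for N = i, so x_i = -(-2)^(i + 1) - 3·5^(i - 1).
Then x_{i+1} = 5·x_i - 14·(-2)^i = 5·(-(-2)^(i + 1) - 3·5^(i - 1)) - 14·(-2)^i = -(-2)^(i + 2) - 3·5^i = -(-2)^((i+1) + 1) - 3·5^((i+1) - 1),
which is the claimed formula at N = i+1.
By the principle of mathematical induction, the result holds for all N ≥ 1.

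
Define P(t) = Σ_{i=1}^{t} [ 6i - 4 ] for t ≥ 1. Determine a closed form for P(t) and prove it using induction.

We claim P(t) = t(3t - 1) for all t ≥ 1.
Base step (t = 1): P(1) = 2, and the closed form gives 2. They agree.
For the inductive step, assume it holds for an arbitrary i ≥ 1, so P(i) = i(3i - 1).
Then P(i+1) = P(i) + (6i + 2) = (i(3i - 1)) + (6i + 2).
Simplifying, P(i+1) = (i + 1)(3i + 2) = (i+1)(3(i+1) - 1),
which is the closed form with t = i+1.
By induction, the statement is established for all t ≥ 1.

P(t) = t(3t - 1)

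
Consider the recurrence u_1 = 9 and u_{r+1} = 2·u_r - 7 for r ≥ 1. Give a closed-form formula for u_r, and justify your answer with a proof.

Computing the first terms: u_1 = 9, u_2 = 11, u_3 = 15. This suggests u_r = 2^r + 7.
Base step (r = 1): the formula gives 9 = 9 = u_1.
Inductive step: suppose the statement holds for some p ≥ 1, so u_p = 2^p + 7.
Then u_{p+1} = 2·u_p - 7 = 2·(2^p + 7) - 7 = 2^(p + 1) + 7,
which is the claimed formula at r = p+1.
By induction, the statement is established for all r ≥ 1.

u_r = 2^r + 7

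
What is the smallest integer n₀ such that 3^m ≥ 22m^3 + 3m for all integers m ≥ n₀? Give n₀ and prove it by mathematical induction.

At m = 8: 6561 < 11288, so the inequality fails and n₀ ≥ 9. We prove 3^m ≥ 22m^3 + 3m for all m ≥ 9.
Base case (m = 9): 3^m = 19683 and 22m^3 + 3m = 16065, so 19683 ≥ 16065.
For the inductive step, assume it holds for an arbitrary r ≥ 9, so 3^r ≥ 22r^3 + 3r.
Then 3^(r + 1) = 3·(3^r) ≥ 3·(22r^3 + 3r).
Also, for r ≥ 9 we have 3·(22r^3 + 3r) ≥ 22(r+1)^3 + 3(r+1), since 3·(22r^3 + 3r) − (22(r+1)^3 + 3(r+1)) = 44r^3 - 66r^2 - 60r - 25, which is nonnegative for all r ≥ 9.
Combining, 3^(r + 1) ≥ 22(r+1)^3 + 3(r+1).
By the principle of mathematical induction, the result holds for all m ≥ 9.
Hence the smallest such n₀ is 9.

n₀ = 9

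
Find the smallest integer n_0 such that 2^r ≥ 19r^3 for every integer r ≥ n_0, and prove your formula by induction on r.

At r = 16: 65536 < 77824, so the inequality fails and n_0 ≥ 17. We prove 2^r ≥ 19r^3 for all r ≥ 17.
Base step (r = 17): 2^r = 131072 and 19r^3 = 93347, so 131072 ≥ 93347.
Suppose the result is true for r = p, so 2^p ≥ 19p^3.
Then 2^(p + 1) = 2·(2^p) ≥ 2·(19p^3).
Also, for p ≥ 17 we have 2·(19p^3) ≥ 19(p+1)^3, since 2 ≥ (1 + 1/p)^3 for all p ≥ 17.
Combining, 2^(p + 1) ≥ 19(p+1)^3.
By induction, the statement is established for all r ≥ 17.
Hence the smallest such n_0 is 17.

n_0 = 17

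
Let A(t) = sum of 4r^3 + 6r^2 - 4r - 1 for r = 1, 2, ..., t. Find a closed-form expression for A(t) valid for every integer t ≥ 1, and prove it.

We claim A(t) = t(t^3 + 4t^2 + 2t - 2) for all t ≥ 1.
For the base case t = 1: A(1) = 5, and the closed form gives 5. They agree.
Suppose the result is true for t = r, so A(r) = r(r^3 + 4r^2 + 2r - 2).
Then A(r+1) = A(r) + (4r^3 + 18r^2 + 20r + 5) = (r(r^3 + 4r^2 + 2r - 2)) + (4r^3 + 18r^2 + 20r + 5).
Simplifying, A(r+1) = (r + 1)(r^3 + 7r^2 + 13r + 5) = (r+1)((r+1)^3 + 4(r+1)^2 + 2(r+1) - 2),
which is the closed form with t = r+1.
Hence, by induction on t, the claim holds for every t ≥ 1.

A(t) = t(t^3 + 4t^2 + 2t - 2)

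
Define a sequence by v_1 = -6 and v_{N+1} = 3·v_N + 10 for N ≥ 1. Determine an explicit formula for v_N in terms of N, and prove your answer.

v_N = -3^(N - 1) - 5

Computing the first terms: v_1 = -6, v_2 = -8, v_3 = -14. This suggests v_N = -3^(N - 1) - 5.
Base case (N = 1): the formula gives -6 = -6 = v_1.
Inductive step: suppose the statement holds for some k ≥ 1, so v_k = -3^(k - 1) - 5.
Then v_{k+1} = 3·v_k + 10 = 3·(-3^(k - 1) - 5) + 10 = -3^k - 5 = -3^((k+1) - 1) - 5,
which is the claimed formula at N = k+1.
By induction, the statement is established for all N ≥ 1.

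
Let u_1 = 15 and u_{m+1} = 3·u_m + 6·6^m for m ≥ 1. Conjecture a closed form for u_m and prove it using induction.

Computing the first terms: u_1 = 15, u_2 = 81, u_3 = 459. This suggests u_m = 3^m + 2·6^m.
For the base case m = 1: the formula gives 15 = 15 = u_1.
Inductive step: suppose the statement holds for some r ≥ 1, so u_r = 3^r + 2·6^r.
Then u_{r+1} = 3·u_r + 6·6^r = 3·(3^r + 2·6^r) + 6·6^r = 3^(r + 1) + 2·6^(r + 1),
which is the claimed formula at m = r+1.
This completes the induction.

u_m = 3^m + 2·6^m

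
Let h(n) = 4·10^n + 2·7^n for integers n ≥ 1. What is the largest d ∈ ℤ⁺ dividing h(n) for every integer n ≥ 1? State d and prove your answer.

d = 6

Computing the first values: h(1) = 54 and h(2) = 498; gcd(54, 498) = 6, so d ≤ 6.
We prove 6 | 4·10^n + 2·7^n for all n ≥ 1 by induction on n.
Base step (n = 1): h(1) = 54 = 6·(9), so 6 | h(1).
Inductive step: suppose the statement holds for some m ≥ 1, i.e. 6 | h(m). Then
h(m+1) − 10·h(m) = (4·10^(m+1) + 2·7^(m+1)) − 10·(4·10^m + 2·7^m) = (2)·7^m·(7 − 10) = (-6)·7^m. Since 6 | h(m) by the inductive hypothesis, 6 | 10·h(m); and 6 | -6 since -6 = 6·-1. Therefore 6 | h(m+1).
By the principle of mathematical induction, the result holds for all n ≥ 1.
Therefore the largest such d is 6.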